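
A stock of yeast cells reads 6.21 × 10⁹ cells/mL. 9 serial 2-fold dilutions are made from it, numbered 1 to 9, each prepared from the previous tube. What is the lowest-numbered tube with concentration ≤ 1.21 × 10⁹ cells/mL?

tube 3

Tube n has concentration 6.21 × 10⁹ cells/mL / 2ⁿ.
Need 2ⁿ ≥ 6.21 × 10⁹ cells/mL / 1.21 × 10⁹ cells/mL = 5.13, so n ≥ 2.36.
First such tube: n = 3.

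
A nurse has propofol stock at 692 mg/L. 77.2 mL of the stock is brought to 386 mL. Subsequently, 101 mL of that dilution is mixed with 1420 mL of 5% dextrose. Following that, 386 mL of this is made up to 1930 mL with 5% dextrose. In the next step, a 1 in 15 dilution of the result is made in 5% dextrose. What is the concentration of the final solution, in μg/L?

123 μg/L

Overall dilution factor = 5 × 15.06 × 5 × 15 = 5647.
692 mg/L / 5647 = 0.123 mg/L = 123 μg/L.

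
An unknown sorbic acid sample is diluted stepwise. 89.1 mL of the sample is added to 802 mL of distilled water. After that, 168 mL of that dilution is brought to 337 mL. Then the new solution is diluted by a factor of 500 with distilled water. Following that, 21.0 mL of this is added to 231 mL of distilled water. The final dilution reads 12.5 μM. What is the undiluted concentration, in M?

1.50 M

Overall dilution factor = 10.00 × 2.006 × 500 × 12 = 1.20 × 10⁵.
Original = 12.5 μM × 1.20 × 10⁵ = 1.50 × 10⁶ μM = 1.50 M.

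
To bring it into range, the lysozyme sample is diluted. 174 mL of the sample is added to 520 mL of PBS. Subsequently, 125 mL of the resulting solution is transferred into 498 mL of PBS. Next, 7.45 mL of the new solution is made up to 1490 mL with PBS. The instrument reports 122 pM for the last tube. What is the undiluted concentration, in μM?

Overall dilution factor = 3.989 × 4.984 × 200 = 3976.
Original = 122 pM × 3976 = 4.85 × 10⁵ pM = 0.485 μM.

0.485 μM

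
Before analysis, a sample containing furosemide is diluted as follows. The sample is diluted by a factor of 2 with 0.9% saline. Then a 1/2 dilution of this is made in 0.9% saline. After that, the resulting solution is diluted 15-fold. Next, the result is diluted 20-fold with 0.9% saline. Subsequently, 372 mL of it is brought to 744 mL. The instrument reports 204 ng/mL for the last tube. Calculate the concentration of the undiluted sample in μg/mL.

Overall dilution factor = 2 × 2 × 15 × 20 × 2 = 2400.
Original = 204 ng/mL × 2400 = 4.90 × 10⁵ ng/mL = 490 μg/mL.

490 μg/mL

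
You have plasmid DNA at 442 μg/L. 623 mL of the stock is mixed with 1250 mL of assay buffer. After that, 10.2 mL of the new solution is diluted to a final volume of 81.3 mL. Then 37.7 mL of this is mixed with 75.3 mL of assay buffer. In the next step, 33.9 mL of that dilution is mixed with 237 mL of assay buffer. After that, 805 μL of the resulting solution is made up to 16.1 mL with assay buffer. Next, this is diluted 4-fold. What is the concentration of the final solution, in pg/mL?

9.63 pg/mL

Overall dilution factor = 3.006 × 7.971 × 2.997 × 7.991 × 20 × 4 = 4.59 × 10⁴.
442 μg/L / 4.59 × 10⁴ = 9.63 × 10⁻³ μg/L = 9.63 pg/mL.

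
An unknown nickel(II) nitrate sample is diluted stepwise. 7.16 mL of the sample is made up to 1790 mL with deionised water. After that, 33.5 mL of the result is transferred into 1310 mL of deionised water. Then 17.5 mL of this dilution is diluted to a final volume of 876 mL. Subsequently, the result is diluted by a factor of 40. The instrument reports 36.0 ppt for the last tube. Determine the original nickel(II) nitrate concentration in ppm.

Overall dilution factor = 250 × 40.10 × 50.06 × 40 = 2.01 × 10⁷.
Original = 36.0 ppt × 2.01 × 10⁷ = 7.23 × 10⁸ ppt = 723 ppm.

723 ppm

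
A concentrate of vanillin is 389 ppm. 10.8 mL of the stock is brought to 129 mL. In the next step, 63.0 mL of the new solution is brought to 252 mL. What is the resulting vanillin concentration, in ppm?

8.14 ppm

Overall dilution factor = 11.94 × 4 = 47.8.
389 ppm / 47.8 = 8.14 ppm.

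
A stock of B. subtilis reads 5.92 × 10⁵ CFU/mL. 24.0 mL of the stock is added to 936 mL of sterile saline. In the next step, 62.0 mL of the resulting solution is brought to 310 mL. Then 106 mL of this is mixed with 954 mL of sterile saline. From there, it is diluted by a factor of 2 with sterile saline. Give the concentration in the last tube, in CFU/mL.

Overall dilution factor = 40 × 5 × 10 × 2 = 4000.
5.92 × 10⁵ CFU/mL / 4000 = 148 CFU/mL.

148 CFU/mL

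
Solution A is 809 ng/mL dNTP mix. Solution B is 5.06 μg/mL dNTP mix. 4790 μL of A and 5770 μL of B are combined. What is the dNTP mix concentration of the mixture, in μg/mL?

C_B = 5.06 μg/mL = 5060 ng/mL.
C_mix = (C_A·V_A + C_B·V_B)/(V_A + V_B) = (809×4790 + 5060×5770) / 10560 = 3132 ng/mL = 3.13 μg/mL.

3.13 μg/mL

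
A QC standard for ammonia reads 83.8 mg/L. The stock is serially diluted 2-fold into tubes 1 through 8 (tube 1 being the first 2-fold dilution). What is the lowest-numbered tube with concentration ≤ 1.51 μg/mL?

Tube n has concentration 83.8 mg/L / 2ⁿ.
Need 2ⁿ ≥ 83.8 mg/L / 1.51 μg/mL = 55.5, so n ≥ 5.79.
First such tube: n = 6.

tube 6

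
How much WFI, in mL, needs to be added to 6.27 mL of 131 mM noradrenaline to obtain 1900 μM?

426 mL

1900 μM = 1.90 mM.
V₂ = C₁V₁/C₂ = 131 × 6.27 / 1.90 = 432 mL.
Diluent to add = V₂ − V₁ = 432 − 6.27 = 426 mL.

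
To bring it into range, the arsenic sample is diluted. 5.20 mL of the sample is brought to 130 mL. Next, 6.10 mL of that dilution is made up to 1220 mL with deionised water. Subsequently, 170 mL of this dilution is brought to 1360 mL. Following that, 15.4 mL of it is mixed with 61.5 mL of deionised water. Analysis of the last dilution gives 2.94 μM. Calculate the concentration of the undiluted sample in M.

Overall dilution factor = 25 × 200 × 8 × 4.994 = 2.00 × 10⁵.
Original = 2.94 μM × 2.00 × 10⁵ = 5.87 × 10⁵ μM = 0.587 M.

0.587 M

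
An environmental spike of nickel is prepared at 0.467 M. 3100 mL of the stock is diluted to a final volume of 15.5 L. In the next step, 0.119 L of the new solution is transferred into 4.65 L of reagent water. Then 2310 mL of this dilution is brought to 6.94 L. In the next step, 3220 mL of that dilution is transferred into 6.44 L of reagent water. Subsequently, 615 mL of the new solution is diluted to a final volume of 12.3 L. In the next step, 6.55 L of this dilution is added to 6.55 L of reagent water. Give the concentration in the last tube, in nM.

6460 nM

Overall dilution factor = 5 × 40.08 × 3.004 × 3 × 20 × 2 = 7.22 × 10⁴.
0.467 M / 7.22 × 10⁴ = 6.46 × 10⁻⁶ M = 6460 nM.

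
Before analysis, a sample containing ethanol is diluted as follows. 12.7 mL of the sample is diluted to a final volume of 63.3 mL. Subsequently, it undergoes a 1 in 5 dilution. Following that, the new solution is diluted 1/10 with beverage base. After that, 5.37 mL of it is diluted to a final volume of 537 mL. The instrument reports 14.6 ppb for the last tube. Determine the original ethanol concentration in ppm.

Overall dilution factor = 4.984 × 5 × 10 × 100 = 2.49 × 10⁴.
Original = 14.6 ppb × 2.49 × 10⁴ = 3.64 × 10⁵ ppb = 364 ppm.

364 ppm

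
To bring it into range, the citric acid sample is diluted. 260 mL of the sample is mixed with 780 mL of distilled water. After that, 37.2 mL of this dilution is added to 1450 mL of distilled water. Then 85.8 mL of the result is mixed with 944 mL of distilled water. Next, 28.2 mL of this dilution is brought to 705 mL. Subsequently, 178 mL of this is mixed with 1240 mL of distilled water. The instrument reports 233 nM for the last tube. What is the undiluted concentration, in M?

Overall dilution factor = 4 × 39.98 × 12.00 × 25 × 7.966 = 3.82 × 10⁵.
Original = 233 nM × 3.82 × 10⁵ = 8.91 × 10⁷ nM = 0.0891 M.

0.0891 M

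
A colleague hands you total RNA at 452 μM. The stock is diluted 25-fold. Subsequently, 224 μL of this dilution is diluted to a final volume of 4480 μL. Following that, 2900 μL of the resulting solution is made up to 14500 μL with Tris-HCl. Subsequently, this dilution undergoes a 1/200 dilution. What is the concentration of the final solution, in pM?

Overall dilution factor = 25 × 20 × 5 × 200 = 5.00 × 10⁵.
452 μM / 5.00 × 10⁵ = 9.04 × 10⁻⁴ μM = 904 pM.

904 pM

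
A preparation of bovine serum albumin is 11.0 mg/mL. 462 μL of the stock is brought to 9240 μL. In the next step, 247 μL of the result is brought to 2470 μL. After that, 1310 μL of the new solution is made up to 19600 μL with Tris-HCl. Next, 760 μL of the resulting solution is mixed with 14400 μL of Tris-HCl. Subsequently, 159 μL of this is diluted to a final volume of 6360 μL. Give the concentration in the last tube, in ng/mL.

Overall dilution factor = 20 × 10 × 14.96 × 19.95 × 40 = 2.39 × 10⁶.
11.0 mg/mL / 2.39 × 10⁶ = 4.61 × 10⁻⁶ mg/mL = 4.61 ng/mL.

4.61 ng/mL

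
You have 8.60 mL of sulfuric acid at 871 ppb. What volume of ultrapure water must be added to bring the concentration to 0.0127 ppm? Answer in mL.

581 mL

0.0127 ppm = 12.7 ppb.
V₂ = C₁V₁/C₂ = 871 × 8.60 / 12.7 = 590 mL.
Diluent to add = V₂ − V₁ = 590 − 8.60 = 581 mL.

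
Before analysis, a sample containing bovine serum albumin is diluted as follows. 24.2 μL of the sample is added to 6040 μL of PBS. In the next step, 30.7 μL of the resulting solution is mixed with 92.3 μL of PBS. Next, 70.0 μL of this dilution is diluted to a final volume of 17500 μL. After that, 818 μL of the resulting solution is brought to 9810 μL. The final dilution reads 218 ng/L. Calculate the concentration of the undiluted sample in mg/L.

656 mg/L

Overall dilution factor = 250.6 × 4.007 × 250 × 11.99 = 3.01 × 10⁶.
Original = 218 ng/L × 3.01 × 10⁶ = 6.56 × 10⁸ ng/L = 656 mg/L.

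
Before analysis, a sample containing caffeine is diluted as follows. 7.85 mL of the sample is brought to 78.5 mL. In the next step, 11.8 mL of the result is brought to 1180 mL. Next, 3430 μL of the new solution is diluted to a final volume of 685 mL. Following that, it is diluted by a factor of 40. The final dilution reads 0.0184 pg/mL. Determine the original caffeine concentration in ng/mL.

Overall dilution factor = 10 × 100 × 199.7 × 40 = 7.99 × 10⁶.
Original = 0.0184 pg/mL × 7.99 × 10⁶ = 1.47 × 10⁵ pg/mL = 147 ng/mL.

147 ng/mL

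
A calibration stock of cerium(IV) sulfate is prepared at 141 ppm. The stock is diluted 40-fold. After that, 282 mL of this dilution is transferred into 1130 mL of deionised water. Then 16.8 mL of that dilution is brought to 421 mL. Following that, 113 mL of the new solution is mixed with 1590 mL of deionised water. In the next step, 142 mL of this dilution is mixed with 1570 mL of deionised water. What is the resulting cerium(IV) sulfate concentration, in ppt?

155 ppt

Overall dilution factor = 40 × 5.007 × 25.06 × 15.07 × 12.06 = 9.12 × 10⁵.
141 ppm / 9.12 × 10⁵ = 1.55 × 10⁻⁴ ppm = 155 ppt.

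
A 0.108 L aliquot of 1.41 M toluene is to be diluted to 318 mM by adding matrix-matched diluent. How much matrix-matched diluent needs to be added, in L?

318 mM = 0.318 M.
V₂ = C₁V₁/C₂ = 1.41 × 0.108 / 0.318 = 0.479 L.
Diluent to add = V₂ − V₁ = 0.479 − 0.108 = 0.371 L.

0.371 L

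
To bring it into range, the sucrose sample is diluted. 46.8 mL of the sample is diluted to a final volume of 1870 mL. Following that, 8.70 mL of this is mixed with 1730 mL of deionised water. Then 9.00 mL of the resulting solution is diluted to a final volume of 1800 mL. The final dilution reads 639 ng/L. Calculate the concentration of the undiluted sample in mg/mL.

Overall dilution factor = 39.96 × 199.9 × 200 = 1.60 × 10⁶.
Original = 639 ng/L × 1.60 × 10⁶ = 1.02 × 10⁹ ng/L = 1.02 mg/mL.

1.02 mg/mL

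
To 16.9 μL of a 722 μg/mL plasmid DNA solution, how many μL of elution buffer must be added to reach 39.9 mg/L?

39.9 mg/L = 39.9 μg/mL.
V₂ = C₁V₁/C₂ = 722 × 16.9 / 39.9 = 306 μL.
Diluent to add = V₂ − V₁ = 306 − 16.9 = 289 μL.

289 μL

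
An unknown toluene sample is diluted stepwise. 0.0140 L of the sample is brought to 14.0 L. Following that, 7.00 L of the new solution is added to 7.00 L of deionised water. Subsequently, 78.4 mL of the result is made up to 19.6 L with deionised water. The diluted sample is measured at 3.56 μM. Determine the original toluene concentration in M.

Overall dilution factor = 1000 × 2 × 250 = 5.00 × 10⁵.
Original = 3.56 μM × 5.00 × 10⁵ = 1.78 × 10⁶ μM = 1.78 M.

1.78 M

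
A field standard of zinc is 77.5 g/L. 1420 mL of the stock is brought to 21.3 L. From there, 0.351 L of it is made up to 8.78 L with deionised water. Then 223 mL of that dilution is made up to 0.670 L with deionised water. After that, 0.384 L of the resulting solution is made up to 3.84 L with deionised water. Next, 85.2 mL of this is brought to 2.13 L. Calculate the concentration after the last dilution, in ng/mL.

Overall dilution factor = 15 × 25.01 × 3.004 × 10 × 25 = 2.82 × 10⁵.
77.5 g/L / 2.82 × 10⁵ = 2.75 × 10⁻⁴ g/L = 275 ng/mL.

275 ng/mL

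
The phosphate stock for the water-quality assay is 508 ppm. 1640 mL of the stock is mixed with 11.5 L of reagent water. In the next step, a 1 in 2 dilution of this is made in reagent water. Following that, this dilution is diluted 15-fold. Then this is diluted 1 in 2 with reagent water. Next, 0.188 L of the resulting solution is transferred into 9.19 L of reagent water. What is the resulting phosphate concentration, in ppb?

21.2 ppb

Overall dilution factor = 8.012 × 2 × 15 × 2 × 49.88 = 2.40 × 10⁴.
508 ppm / 2.40 × 10⁴ = 0.0212 ppm = 21.2 ppb.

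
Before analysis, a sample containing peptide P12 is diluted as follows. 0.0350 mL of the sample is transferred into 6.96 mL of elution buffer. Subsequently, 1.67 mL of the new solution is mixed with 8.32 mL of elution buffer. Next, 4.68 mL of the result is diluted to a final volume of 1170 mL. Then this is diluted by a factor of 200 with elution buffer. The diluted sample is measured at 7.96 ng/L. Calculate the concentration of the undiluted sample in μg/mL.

476 μg/mL

Overall dilution factor = 199.9 × 5.982 × 250 × 200 = 5.98 × 10⁷.
Original = 7.96 ng/L × 5.98 × 10⁷ = 4.76 × 10⁸ ng/L = 476 μg/mL.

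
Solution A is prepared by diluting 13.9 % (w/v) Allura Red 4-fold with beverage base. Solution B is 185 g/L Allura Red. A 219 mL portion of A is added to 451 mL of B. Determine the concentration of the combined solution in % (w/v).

C_A = 13.9 % (w/v) / 4 = 3.48 % (w/v).
C_B = 185 g/L = 18.5 % (w/v).
C_mix = (C_A·V_A + C_B·V_B)/(V_A + V_B) = (3.48×219 + 18.5×451) / 670.0 = 13.6 % (w/v).

13.6 % (w/v)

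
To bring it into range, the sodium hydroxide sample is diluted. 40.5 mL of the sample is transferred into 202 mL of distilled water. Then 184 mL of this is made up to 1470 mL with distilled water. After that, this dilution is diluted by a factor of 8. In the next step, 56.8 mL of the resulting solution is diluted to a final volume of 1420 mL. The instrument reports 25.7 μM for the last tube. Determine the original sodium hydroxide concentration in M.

0.246 M

Overall dilution factor = 5.988 × 7.989 × 8 × 25 = 9567.
Original = 25.7 μM × 9567 = 2.46 × 10⁵ μM = 0.246 M.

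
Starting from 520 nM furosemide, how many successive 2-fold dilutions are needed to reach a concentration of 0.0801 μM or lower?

Need 2ⁿ ≥ 6.49, so n ≥ log(6.49)/log(2) = 2.70.
Minimum whole steps: n = 3.

3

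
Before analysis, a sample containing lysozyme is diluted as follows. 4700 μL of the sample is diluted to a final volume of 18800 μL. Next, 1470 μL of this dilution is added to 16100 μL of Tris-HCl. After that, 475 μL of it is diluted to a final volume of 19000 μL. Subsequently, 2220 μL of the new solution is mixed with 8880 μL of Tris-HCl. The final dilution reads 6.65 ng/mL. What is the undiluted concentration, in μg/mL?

Overall dilution factor = 4 × 11.95 × 40 × 5 = 9562.
Original = 6.65 ng/mL × 9562 = 6.36 × 10⁴ ng/mL = 63.6 μg/mL.

63.6 μg/mL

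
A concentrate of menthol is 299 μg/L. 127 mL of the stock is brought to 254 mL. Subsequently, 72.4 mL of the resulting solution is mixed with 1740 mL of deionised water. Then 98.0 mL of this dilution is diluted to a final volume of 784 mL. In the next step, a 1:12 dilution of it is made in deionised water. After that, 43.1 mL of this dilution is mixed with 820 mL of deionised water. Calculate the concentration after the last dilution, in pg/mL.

3.11 pg/mL

Overall dilution factor = 2 × 25.03 × 8 × 12 × 20.03 = 9.62 × 10⁴.
299 μg/L / 9.62 × 10⁴ = 3.11 × 10⁻³ μg/L = 3.11 pg/mL.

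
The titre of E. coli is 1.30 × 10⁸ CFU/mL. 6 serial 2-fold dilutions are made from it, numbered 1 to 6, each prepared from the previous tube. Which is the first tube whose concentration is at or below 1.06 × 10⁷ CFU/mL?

tube 4

Tube n has concentration 1.30 × 10⁸ CFU/mL / 2ⁿ.
Need 2ⁿ ≥ 1.30 × 10⁸ CFU/mL / 1.06 × 10⁷ CFU/mL = 12.3, so n ≥ 3.62.
First such tube: n = 4.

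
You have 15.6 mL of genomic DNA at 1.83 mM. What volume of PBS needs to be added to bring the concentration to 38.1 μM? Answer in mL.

734 mL

38.1 μM = 0.0381 mM.
V₂ = C₁V₁/C₂ = 1.83 × 15.6 / 0.0381 = 749 mL.
Diluent to add = V₂ − V₁ = 749 − 15.6 = 734 mL.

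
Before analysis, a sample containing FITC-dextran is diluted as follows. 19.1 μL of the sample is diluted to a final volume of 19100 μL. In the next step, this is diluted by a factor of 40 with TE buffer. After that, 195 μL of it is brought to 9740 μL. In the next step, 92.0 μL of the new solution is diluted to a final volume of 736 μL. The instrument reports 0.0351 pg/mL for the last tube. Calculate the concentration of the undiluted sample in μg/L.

561 μg/L

Overall dilution factor = 1000 × 40 × 49.95 × 8 = 1.60 × 10⁷.
Original = 0.0351 pg/mL × 1.60 × 10⁷ = 5.61 × 10⁵ pg/mL = 561 μg/L.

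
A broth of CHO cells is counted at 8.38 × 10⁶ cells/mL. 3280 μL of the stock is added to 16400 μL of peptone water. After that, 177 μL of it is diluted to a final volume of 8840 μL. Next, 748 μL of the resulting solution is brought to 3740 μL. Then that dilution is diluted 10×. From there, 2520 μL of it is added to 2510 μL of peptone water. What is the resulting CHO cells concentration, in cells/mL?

280 cells/mL

Overall dilution factor = 6 × 49.94 × 5 × 10 × 1.996 = 2.99 × 10⁴.
8.38 × 10⁶ cells/mL / 2.99 × 10⁴ = 280 cells/mL.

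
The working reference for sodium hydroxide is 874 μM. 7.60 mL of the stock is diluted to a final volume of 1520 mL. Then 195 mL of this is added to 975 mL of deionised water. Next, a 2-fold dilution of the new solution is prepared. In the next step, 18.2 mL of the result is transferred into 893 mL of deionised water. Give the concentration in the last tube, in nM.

Overall dilution factor = 200 × 6 × 2 × 50.07 = 1.20 × 10⁵.
874 μM / 1.20 × 10⁵ = 7.27 × 10⁻³ μM = 7.27 nM.

7.27 nM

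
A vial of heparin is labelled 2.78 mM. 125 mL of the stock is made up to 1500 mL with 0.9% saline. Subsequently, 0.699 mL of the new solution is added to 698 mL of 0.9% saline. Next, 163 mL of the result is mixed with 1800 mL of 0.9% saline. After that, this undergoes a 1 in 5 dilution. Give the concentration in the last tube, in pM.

Overall dilution factor = 12 × 999.6 × 12.04 × 5 = 7.22 × 10⁵.
2.78 mM / 7.22 × 10⁵ = 3.85 × 10⁻⁶ mM = 3850 pM.

3850 pM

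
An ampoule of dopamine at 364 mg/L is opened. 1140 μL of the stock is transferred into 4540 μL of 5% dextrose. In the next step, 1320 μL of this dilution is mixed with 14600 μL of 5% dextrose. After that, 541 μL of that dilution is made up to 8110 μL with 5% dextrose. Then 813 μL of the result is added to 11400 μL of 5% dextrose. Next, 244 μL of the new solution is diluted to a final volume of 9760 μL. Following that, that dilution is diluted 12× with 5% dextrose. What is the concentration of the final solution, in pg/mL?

56.0 pg/mL

Overall dilution factor = 4.982 × 12.06 × 14.99 × 15.02 × 40 × 12 = 6.50 × 10⁶.
364 mg/L / 6.50 × 10⁶ = 5.60 × 10⁻⁵ mg/L = 56.0 pg/mL.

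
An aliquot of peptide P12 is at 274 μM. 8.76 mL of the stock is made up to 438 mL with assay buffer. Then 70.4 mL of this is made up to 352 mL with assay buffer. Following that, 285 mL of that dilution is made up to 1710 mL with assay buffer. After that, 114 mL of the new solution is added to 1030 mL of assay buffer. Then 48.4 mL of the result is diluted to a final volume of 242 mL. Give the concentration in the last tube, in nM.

Overall dilution factor = 50 × 5 × 6 × 10.04 × 5 = 7.53 × 10⁴.
274 μM / 7.53 × 10⁴ = 3.64 × 10⁻³ μM = 3.64 nM.

3.64 nM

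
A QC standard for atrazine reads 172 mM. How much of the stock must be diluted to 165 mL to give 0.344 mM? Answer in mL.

0.330 mL

V₁ = C₂V₂/C₁ = 0.344 × 165 / 172 = 0.330 mL.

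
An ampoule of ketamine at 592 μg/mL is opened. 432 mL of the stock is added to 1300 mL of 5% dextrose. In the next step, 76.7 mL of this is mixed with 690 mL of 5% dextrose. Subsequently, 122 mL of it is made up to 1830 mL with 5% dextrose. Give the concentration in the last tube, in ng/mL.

Overall dilution factor = 4.009 × 9.996 × 15 = 601.
592 μg/mL / 601 = 0.985 μg/mL = 985 ng/mL.

985 ng/mL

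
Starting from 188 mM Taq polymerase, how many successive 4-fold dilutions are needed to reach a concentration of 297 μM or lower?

Need 4ⁿ ≥ 633, so n ≥ log(633)/log(4) = 4.65.
Minimum whole steps: n = 5.

5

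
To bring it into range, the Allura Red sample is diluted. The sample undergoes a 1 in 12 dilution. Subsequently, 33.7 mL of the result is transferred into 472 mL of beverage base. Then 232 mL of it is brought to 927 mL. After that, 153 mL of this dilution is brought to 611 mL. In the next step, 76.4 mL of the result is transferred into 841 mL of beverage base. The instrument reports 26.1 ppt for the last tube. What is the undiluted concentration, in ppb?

Overall dilution factor = 12 × 15.01 × 3.996 × 3.993 × 12.01 = 3.45 × 10⁴.
Original = 26.1 ppt × 3.45 × 10⁴ = 9.01 × 10⁵ ppt = 901 ppb.

901 ppb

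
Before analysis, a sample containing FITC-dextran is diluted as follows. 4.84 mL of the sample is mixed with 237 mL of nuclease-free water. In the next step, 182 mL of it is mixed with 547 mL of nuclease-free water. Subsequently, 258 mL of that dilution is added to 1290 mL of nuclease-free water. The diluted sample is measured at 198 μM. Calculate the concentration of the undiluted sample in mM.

238 mM

Overall dilution factor = 49.97 × 4.005 × 6 = 1201.
Original = 198 μM × 1201 = 2.38 × 10⁵ μM = 238 mM.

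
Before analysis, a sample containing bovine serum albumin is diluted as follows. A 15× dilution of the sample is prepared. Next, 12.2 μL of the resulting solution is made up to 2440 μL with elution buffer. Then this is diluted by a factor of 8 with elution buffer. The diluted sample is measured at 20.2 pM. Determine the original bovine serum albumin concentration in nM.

485 nM

Overall dilution factor = 15 × 200 × 8 = 2.40 × 10⁴.
Original = 20.2 pM × 2.40 × 10⁴ = 4.85 × 10⁵ pM = 485 nM.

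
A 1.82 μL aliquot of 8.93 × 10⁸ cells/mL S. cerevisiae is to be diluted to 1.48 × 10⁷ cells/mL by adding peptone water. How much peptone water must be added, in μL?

V₂ = C₁V₁/C₂ = 8.93 × 10⁸ × 1.82 / 1.48 × 10⁷ = 110 μL.
Diluent to add = V₂ − V₁ = 110 − 1.82 = 108 μL.

108 μL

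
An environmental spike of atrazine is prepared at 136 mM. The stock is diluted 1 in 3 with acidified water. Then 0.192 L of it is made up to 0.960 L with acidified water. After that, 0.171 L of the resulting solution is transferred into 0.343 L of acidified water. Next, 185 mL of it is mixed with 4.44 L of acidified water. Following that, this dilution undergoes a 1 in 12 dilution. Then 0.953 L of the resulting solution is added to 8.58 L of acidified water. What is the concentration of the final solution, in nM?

Overall dilution factor = 3 × 5 × 3.006 × 25 × 12 × 10.00 = 1.35 × 10⁵.
136 mM / 1.35 × 10⁵ = 1.01 × 10⁻³ mM = 1010 nM.

1010 nM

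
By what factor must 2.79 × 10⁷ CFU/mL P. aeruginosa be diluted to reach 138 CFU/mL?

2.02 × 10⁵

Factor = C₀/C_target = 2.79 × 10⁷ CFU/mL / 138 CFU/mL = 2.02 × 10⁵.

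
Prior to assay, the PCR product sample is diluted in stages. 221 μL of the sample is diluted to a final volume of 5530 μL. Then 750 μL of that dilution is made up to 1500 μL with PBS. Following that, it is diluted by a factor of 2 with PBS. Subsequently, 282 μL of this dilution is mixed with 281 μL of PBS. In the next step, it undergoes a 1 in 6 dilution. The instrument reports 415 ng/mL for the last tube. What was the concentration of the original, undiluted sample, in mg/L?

Overall dilution factor = 25.02 × 2 × 2 × 1.996 × 6 = 1199.
Original = 415 ng/mL × 1199 = 4.98 × 10⁵ ng/mL = 498 mg/L.

498 mg/L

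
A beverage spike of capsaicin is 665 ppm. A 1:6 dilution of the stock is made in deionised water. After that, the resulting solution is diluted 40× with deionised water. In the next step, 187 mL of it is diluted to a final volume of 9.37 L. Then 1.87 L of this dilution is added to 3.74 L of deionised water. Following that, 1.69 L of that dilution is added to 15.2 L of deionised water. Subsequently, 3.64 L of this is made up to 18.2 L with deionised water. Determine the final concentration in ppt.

369 ppt

Overall dilution factor = 6 × 40 × 50.11 × 3 × 9.994 × 5 = 1.80 × 10⁶.
665 ppm / 1.80 × 10⁶ = 3.69 × 10⁻⁴ ppm = 369 ppt.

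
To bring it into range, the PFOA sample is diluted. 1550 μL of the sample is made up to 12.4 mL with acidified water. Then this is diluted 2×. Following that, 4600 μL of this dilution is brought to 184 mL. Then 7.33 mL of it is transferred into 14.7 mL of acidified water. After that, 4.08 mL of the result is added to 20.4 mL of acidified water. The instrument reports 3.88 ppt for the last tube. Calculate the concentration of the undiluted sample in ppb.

44.8 ppb

Overall dilution factor = 8 × 2 × 40 × 3.005 × 6 = 1.15 × 10⁴.
Original = 3.88 ppt × 1.15 × 10⁴ = 4.48 × 10⁴ ppt = 44.8 ppb.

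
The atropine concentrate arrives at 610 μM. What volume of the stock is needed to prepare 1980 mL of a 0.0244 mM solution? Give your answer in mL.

79.2 mL

0.0244 mM = 24.4 μM.
V₁ = C₂V₂/C₁ = 24.4 × 1980 / 610 = 79.2 mL.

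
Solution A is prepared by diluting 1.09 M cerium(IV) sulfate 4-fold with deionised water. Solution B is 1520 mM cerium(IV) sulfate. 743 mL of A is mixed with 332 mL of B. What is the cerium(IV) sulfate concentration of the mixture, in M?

0.658 M

C_A = 1.09 M / 4 = 0.273 M.
C_B = 1520 mM = 1.52 M.
C_mix = (C_A·V_A + C_B·V_B)/(V_A + V_B) = (0.273×743 + 1.52×332) / 1075 = 0.658 M.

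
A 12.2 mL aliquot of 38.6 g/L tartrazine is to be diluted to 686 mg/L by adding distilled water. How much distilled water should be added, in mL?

686 mg/L = 0.686 g/L.
V₂ = C₁V₁/C₂ = 38.6 × 12.2 / 0.686 = 686 mL.
Diluent to add = V₂ − V₁ = 686 − 12.2 = 674 mL.

674 mL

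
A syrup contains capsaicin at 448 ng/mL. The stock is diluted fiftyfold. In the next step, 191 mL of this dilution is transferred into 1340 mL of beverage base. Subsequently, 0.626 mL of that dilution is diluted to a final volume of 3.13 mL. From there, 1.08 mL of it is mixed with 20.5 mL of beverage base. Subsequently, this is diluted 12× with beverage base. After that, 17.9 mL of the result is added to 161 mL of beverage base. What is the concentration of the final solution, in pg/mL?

0.0933 pg/mL

Overall dilution factor = 50 × 8.016 × 5 × 19.98 × 12 × 9.994 = 4.80 × 10⁶.
448 ng/mL / 4.80 × 10⁶ = 9.33 × 10⁻⁵ ng/mL = 0.0933 pg/mL.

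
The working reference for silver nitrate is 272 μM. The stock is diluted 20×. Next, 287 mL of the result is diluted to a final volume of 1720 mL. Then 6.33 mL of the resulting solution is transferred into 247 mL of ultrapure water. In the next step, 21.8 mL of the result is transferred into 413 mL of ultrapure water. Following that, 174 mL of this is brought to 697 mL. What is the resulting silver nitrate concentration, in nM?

0.710 nM

Overall dilution factor = 20 × 5.993 × 40.02 × 19.94 × 4.006 = 3.83 × 10⁵.
272 μM / 3.83 × 10⁵ = 7.10 × 10⁻⁴ μM = 0.710 nM.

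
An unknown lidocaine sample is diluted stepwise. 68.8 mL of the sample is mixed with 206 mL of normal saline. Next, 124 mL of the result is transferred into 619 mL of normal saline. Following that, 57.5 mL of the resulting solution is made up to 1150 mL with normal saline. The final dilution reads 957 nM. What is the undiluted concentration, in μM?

Overall dilution factor = 3.994 × 5.992 × 20 = 479.
Original = 957 nM × 479 = 4.58 × 10⁵ nM = 458 μM.

458 μM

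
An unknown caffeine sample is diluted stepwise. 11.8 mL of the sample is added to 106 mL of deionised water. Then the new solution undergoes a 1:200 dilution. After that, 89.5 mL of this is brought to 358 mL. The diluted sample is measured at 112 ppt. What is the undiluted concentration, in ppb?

894 ppb

Overall dilution factor = 9.983 × 200 × 4 = 7986.
Original = 112 ppt × 7986 = 8.94 × 10⁵ ppt = 894 ppb.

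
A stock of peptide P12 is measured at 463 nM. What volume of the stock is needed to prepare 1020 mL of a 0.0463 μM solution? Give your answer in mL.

102 mL

0.0463 μM = 46.3 nM.
V₁ = C₂V₂/C₁ = 46.3 × 1020 / 463 = 102 mL.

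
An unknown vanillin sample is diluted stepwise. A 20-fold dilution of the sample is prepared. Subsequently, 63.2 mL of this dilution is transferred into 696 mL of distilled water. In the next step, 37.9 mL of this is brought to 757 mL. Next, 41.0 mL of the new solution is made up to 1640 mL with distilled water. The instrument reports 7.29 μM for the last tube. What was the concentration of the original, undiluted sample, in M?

1.40 M

Overall dilution factor = 20 × 12.01 × 19.97 × 40 = 1.92 × 10⁵.
Original = 7.29 μM × 1.92 × 10⁵ = 1.40 × 10⁶ μM = 1.40 M.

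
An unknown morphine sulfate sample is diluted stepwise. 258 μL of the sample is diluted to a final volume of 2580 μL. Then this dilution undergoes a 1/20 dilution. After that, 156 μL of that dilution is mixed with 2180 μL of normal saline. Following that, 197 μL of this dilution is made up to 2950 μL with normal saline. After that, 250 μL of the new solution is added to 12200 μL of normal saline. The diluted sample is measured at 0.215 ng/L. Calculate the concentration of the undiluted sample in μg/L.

480 μg/L

Overall dilution factor = 10 × 20 × 14.97 × 14.97 × 49.80 = 2.23 × 10⁶.
Original = 0.215 ng/L × 2.23 × 10⁶ = 4.80 × 10⁵ ng/L = 480 μg/L.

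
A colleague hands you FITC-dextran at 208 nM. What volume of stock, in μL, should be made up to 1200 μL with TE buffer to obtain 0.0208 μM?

120 μL

0.0208 μM = 20.8 nM.
V₁ = C₂V₂/C₁ = 20.8 × 1200 / 208 = 120 μL.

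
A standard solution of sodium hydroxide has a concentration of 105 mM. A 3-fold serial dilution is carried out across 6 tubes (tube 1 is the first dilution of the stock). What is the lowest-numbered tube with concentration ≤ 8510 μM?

tube 3

Tube n has concentration 105 mM / 3ⁿ.
Need 3ⁿ ≥ 105 mM / 8510 μM = 12.3, so n ≥ 2.29.
First such tube: n = 3.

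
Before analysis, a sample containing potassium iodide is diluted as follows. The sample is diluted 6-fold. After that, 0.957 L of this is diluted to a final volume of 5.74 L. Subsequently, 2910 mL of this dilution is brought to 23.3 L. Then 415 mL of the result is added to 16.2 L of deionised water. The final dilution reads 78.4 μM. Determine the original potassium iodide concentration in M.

0.904 M

Overall dilution factor = 6 × 5.998 × 8.007 × 40.04 = 1.15 × 10⁴.
Original = 78.4 μM × 1.15 × 10⁴ = 9.04 × 10⁵ μM = 0.904 M.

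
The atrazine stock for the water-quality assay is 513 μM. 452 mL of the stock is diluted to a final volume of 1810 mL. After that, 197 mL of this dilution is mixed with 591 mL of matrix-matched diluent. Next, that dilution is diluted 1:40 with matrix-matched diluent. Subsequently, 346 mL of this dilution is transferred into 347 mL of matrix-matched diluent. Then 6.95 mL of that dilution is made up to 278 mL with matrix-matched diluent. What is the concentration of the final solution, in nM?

Overall dilution factor = 4.004 × 4 × 40 × 2.003 × 40 = 5.13 × 10⁴.
513 μM / 5.13 × 10⁴ = 9.99 × 10⁻³ μM = 9.99 nM.

9.99 nM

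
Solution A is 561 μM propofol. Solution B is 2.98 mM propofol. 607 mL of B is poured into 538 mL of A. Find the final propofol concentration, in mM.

C_B = 2.98 mM = 2980 μM.
C_mix = (C_A·V_A + C_B·V_B)/(V_A + V_B) = (561×538 + 2980×607) / 1145 = 1843 μM = 1.84 mM.

1.84 mM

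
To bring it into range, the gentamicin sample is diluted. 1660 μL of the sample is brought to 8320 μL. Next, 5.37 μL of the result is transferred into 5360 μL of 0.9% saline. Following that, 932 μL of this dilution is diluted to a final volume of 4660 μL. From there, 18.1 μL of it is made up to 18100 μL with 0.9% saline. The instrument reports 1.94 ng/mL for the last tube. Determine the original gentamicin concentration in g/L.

Overall dilution factor = 5.012 × 999.1 × 5 × 1000 = 2.50 × 10⁷.
Original = 1.94 ng/mL × 2.50 × 10⁷ = 4.86 × 10⁷ ng/mL = 48.6 g/L.

48.6 g/L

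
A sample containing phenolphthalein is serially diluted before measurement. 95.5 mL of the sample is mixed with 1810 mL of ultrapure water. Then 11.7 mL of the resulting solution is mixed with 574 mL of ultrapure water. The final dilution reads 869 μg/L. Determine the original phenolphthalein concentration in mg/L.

Overall dilution factor = 19.95 × 50.06 = 999.
Original = 869 μg/L × 999 = 8.68 × 10⁵ μg/L = 868 mg/L.

868 mg/L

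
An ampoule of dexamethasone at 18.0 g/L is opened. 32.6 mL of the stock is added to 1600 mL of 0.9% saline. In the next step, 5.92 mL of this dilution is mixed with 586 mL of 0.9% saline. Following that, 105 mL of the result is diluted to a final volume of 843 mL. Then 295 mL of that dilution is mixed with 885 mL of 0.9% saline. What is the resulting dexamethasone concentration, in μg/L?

Overall dilution factor = 50.08 × 99.99 × 8.029 × 4 = 1.61 × 10⁵.
18.0 g/L / 1.61 × 10⁵ = 1.12 × 10⁻⁴ g/L = 112 μg/L.

112 μg/L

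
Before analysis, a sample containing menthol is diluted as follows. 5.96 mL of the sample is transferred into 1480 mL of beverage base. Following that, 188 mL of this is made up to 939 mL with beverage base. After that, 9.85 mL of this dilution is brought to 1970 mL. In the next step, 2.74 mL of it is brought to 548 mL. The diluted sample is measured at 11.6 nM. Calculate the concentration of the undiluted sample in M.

0.578 M

Overall dilution factor = 249.3 × 4.995 × 200 × 200 = 4.98 × 10⁷.
Original = 11.6 nM × 4.98 × 10⁷ = 5.78 × 10⁸ nM = 0.578 M.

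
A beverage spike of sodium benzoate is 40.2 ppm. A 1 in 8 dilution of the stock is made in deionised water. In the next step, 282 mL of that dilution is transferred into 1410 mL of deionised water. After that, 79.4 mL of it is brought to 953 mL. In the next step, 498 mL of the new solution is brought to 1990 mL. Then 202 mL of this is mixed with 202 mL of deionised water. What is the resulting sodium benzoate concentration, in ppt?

8730 ppt

Overall dilution factor = 8 × 6 × 12.00 × 3.996 × 2 = 4604.
40.2 ppm / 4604 = 8.73 × 10⁻³ ppm = 8730 ppt.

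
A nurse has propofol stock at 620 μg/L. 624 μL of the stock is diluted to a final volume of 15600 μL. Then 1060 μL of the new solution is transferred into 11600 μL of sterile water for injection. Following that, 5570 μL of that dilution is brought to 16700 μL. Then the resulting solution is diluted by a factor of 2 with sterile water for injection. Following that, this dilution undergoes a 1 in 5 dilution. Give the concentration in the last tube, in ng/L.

69.3 ng/L

Overall dilution factor = 25 × 11.94 × 2.998 × 2 × 5 = 8952.
620 μg/L / 8952 = 0.0693 μg/L = 69.3 ng/L.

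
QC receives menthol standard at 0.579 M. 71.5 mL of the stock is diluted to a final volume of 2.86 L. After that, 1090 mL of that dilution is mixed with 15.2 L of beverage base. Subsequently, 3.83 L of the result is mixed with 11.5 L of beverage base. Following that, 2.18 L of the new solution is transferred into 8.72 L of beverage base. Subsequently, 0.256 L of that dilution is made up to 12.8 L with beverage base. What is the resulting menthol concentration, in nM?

Overall dilution factor = 40 × 14.94 × 4.003 × 5 × 50 = 5.98 × 10⁵.
0.579 M / 5.98 × 10⁵ = 9.68 × 10⁻⁷ M = 968 nM.

968 nM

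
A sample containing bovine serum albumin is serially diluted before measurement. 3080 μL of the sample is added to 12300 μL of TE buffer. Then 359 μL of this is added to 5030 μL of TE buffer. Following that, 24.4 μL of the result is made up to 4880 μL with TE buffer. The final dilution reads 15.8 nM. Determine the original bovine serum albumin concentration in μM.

Overall dilution factor = 4.994 × 15.01 × 200 = 1.50 × 10⁴.
Original = 15.8 nM × 1.50 × 10⁴ = 2.37 × 10⁵ nM = 237 μM.

237 μM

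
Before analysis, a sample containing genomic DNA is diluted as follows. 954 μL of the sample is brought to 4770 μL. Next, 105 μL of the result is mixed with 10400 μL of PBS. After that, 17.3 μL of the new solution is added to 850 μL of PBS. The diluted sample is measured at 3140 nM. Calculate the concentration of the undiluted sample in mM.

Overall dilution factor = 5 × 100.0 × 50.13 = 2.51 × 10⁴.
Original = 3140 nM × 2.51 × 10⁴ = 7.87 × 10⁷ nM = 78.7 mM.

78.7 mM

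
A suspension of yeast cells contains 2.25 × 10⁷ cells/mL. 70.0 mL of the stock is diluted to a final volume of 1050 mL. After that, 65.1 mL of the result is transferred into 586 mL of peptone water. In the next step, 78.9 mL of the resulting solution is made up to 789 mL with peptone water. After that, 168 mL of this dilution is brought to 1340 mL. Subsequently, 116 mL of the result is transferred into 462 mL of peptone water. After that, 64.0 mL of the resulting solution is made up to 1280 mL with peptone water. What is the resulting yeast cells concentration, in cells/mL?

Overall dilution factor = 15 × 10.00 × 10 × 7.976 × 4.983 × 20 = 1.19 × 10⁶.
2.25 × 10⁷ cells/mL / 1.19 × 10⁶ = 18.9 cells/mL.

18.9 cells/mL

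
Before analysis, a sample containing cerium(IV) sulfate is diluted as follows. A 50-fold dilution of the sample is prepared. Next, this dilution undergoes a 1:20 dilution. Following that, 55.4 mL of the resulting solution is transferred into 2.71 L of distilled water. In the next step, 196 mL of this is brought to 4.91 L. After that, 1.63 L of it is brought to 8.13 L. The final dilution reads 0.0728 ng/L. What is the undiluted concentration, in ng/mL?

Overall dilution factor = 50 × 20 × 49.92 × 25.05 × 4.988 = 6.24 × 10⁶.
Original = 0.0728 ng/L × 6.24 × 10⁶ = 4.54 × 10⁵ ng/L = 454 ng/mL.

454 ng/mL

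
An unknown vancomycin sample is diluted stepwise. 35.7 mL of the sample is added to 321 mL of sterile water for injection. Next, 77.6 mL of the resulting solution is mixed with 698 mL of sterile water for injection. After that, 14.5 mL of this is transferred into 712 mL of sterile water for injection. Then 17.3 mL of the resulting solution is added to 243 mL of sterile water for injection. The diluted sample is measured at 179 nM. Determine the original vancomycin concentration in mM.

Overall dilution factor = 9.992 × 9.995 × 50.10 × 15.05 = 7.53 × 10⁴.
Original = 179 nM × 7.53 × 10⁴ = 1.35 × 10⁷ nM = 13.5 mM.

13.5 mM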